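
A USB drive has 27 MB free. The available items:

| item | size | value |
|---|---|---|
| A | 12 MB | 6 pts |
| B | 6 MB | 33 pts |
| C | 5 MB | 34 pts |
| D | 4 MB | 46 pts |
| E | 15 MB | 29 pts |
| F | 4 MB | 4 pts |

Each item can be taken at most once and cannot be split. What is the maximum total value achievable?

Check high-value combinations within 27 MB:
- A+B+C+D: size 12+6+5+4=27, value 6+33+34+46=119
- B+C+D+F: size 6+5+4+4=19, value 33+34+46+4=117
- B+C+D: size 6+5+4=15, value 33+34+46=113
- C+D+E: size 5+4+15=24, value 34+46+29=109
- B+D+E: size 6+4+15=25, value 33+46+29=108
Best: 119 pts.

119 pts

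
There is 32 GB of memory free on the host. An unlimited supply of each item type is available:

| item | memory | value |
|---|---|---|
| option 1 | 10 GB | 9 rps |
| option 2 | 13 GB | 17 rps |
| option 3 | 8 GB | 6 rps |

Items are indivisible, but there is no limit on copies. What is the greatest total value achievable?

Best value-per-unit is option 2 at 17/13, and filling with it alone uses memory 2×13=26. No mix of the others beats 2×17 = 34.

34 rps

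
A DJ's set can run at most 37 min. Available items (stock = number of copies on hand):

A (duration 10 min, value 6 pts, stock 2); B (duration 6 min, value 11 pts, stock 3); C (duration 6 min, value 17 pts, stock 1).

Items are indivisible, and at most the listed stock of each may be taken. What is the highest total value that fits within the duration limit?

Best selections within duration 37 and stock limits:
- 1×A + 3×B + 1×C: duration 34, value 56
- 3×B + 1×C: duration 24, value 50
- 1×A + 2×B + 1×C: duration 28, value 45
Best: 56 pts.

56 pts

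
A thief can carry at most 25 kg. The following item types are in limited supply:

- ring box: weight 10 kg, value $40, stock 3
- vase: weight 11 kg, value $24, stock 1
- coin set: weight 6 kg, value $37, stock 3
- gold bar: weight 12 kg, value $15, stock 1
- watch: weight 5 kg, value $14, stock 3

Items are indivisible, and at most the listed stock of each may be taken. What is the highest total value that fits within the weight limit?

Top feasible selections:
- 3×coin set + 1×watch: weight 23, value 125
- 1×ring box + 2×coin set: weight 22, value 114
Best: $125.

$125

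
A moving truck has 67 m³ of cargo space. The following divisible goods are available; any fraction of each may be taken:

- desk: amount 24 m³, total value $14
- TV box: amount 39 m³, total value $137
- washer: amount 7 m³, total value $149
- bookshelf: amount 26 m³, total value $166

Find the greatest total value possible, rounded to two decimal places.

Take in order of value per unit:
- washer (149/7 per unit): all 7 → value 149, running total 149.00
- bookshelf (166/26 per unit): all 26 → value 166, running total 315.00
- TV box (137/39 per unit): 34 of 39 → value 34×137/39 = 119.4359, running total 434.44
Total 434.44.

434.44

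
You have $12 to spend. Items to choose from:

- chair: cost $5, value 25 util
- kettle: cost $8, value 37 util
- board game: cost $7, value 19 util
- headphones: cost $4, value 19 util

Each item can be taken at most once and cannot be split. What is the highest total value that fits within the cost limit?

This is a 0/1 knapsack; check combinations near the capacity.
- kettle+headphones: cost 8+4=12, value 37+19=56
- chair+headphones: cost 5+4=9, value 25+19=44
- chair+board game: cost 5+7=12, value 25+19=44
- board game+headphones: cost 7+4=11, value 19+19=38
Best: 56 util.

56 util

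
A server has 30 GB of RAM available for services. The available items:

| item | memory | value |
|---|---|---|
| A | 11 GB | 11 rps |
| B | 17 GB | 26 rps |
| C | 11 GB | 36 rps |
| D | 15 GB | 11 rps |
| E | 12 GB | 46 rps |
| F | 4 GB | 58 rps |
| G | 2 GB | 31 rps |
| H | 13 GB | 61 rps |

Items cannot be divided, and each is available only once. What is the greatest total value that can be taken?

186 rps

Check high-value combinations within 30 GB:
- C+F+G+H: memory 11+4+2+13=30, value 36+58+31+61=186
- C+E+F+G: memory 11+12+4+2=29, value 36+46+58+31=171
- E+F+H: memory 12+4+13=29, value 46+58+61=165
- A+F+G+H: memory 11+4+2+13=30, value 11+58+31+61=161
Best: 186 rps.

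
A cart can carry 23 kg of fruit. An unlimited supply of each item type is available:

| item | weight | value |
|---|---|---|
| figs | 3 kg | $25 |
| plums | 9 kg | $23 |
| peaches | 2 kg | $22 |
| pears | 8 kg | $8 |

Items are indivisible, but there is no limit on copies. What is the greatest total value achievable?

$245

Best value-per-unit is peaches at 22/2; filling with it alone gives 11×22 = 242.
Optimal mix: 1×figs + 10×peaches → weight 23, value 245.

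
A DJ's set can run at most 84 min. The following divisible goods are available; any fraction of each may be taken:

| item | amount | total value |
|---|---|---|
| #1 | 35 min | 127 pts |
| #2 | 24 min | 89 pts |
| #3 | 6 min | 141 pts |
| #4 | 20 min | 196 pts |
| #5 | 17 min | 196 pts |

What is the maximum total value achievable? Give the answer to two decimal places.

Take in order of value per unit:
- #3 (141/6 per unit): all 6 → value 141, running total 141.00
- #5 (196/17 per unit): all 17 → value 196, running total 337.00
- #4 (196/20 per unit): all 20 → value 196, running total 533.00
- #2 (89/24 per unit): all 24 → value 89, running total 622.00
- #1 (127/35 per unit): 17 of 35 → value 17×127/35 = 61.6857, running total 683.69
Total 683.69.

683.69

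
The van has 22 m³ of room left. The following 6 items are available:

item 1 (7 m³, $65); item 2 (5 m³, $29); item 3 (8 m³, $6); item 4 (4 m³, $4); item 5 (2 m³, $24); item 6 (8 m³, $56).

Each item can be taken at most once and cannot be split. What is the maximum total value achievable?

$174

Check high-value combinations within 22 m³:
- item 1+item 2+item 5+item 6: volume 7+5+2+8=22, value 65+29+24+56=174
- item 1+item 2+item 6: volume 7+5+8=20, value 65+29+56=150
- item 1+item 4+item 5+item 6: volume 7+4+2+8=21, value 65+4+24+56=149
- item 1+item 5+item 6: volume 7+2+8=17, value 65+24+56=145
- item 1+item 4+item 6: volume 7+4+8=19, value 65+4+56=125
Best: $174.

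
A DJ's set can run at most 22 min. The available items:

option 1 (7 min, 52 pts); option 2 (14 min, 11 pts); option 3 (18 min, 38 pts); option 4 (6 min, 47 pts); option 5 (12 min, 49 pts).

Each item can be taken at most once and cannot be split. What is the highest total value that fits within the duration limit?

101 pts

This is a 0/1 knapsack; check combinations near the capacity.
- option 1+option 5: duration 7+12=19, value 52+49=101
- option 1+option 4: duration 7+6=13, value 52+47=99
- option 4+option 5: duration 6+12=18, value 47+49=96
Best: 101 pts.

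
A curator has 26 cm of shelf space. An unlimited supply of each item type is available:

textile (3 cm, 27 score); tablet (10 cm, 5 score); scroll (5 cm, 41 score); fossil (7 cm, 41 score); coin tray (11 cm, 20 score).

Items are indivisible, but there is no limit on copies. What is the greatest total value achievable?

Best value-per-unit is textile at 27/3; filling with it alone gives 8×27 = 216.
Optimal mix: 7×textile + 1×scroll → length 26, value 230.

230 score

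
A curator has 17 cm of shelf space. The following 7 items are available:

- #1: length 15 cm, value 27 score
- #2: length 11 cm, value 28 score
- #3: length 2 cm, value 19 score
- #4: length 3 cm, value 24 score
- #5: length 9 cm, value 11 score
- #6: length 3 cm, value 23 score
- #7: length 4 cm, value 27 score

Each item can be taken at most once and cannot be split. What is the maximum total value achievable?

Check high-value combinations within 17 cm:
- #3+#4+#6+#7: length 2+3+3+4=12, value 19+24+23+27=93
- #3+#4+#5+#6: length 2+3+9+3=17, value 19+24+11+23=77
- #2+#4+#6: length 11+3+3=17, value 28+24+23=75
- #4+#6+#7: length 3+3+4=10, value 24+23+27=74
Best: 93 score.

93 score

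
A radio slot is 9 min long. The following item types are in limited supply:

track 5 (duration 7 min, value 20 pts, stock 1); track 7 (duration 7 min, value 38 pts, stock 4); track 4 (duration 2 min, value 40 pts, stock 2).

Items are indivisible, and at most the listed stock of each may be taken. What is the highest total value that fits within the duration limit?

80 pts

Top feasible selections:
- 2×track 4: duration 4, value 80
- 1×track 7 + 1×track 4: duration 9, value 78
Best: 80 pts.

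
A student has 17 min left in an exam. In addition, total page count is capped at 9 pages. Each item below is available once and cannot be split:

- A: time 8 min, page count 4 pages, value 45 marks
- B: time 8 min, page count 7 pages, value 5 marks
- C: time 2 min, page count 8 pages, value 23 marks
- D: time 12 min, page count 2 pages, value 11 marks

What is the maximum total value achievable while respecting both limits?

45 marks

Feasible sets respecting both limits:
- A: time 8, page count 4, value 45
- C: time 2, page count 8, value 23
- D: time 12, page count 2, value 11
Best: 45 marks.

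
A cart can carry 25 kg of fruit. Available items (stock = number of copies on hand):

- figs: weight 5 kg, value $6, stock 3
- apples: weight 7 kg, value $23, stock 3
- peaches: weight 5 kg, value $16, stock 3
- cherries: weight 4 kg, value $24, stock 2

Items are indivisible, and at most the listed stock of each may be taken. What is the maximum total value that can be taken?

$103

Top feasible selections:
- 1×apples + 2×peaches + 2×cherries: weight 25, value 103
- 3×peaches + 2×cherries: weight 23, value 96
- 2×apples + 2×cherries: weight 22, value 94
- 3×apples + 1×cherries: weight 25, value 93
Best: $103.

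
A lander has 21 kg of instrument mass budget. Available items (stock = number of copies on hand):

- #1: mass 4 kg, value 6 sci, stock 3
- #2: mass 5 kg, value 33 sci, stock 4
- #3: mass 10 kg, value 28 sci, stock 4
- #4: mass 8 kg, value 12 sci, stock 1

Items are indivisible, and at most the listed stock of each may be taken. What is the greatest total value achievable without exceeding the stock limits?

Top feasible selections:
- 4×#2: mass 20, value 132
- 1×#1 + 3×#2: mass 19, value 105
Best: 132 sci.

132 sci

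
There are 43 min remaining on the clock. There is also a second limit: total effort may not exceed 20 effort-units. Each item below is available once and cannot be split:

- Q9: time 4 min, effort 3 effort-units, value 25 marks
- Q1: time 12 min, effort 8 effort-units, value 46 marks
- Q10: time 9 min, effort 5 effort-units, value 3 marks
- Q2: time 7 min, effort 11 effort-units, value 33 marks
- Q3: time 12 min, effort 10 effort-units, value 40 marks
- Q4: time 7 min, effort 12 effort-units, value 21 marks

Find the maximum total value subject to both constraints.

86 marks

Feasible sets respecting both limits:
- Q1+Q3: time 24, effort 18, value 86
- Q1+Q2: time 19, effort 19, value 79
- Q9+Q1+Q10: time 25, effort 16, value 74
Best: 86 marks.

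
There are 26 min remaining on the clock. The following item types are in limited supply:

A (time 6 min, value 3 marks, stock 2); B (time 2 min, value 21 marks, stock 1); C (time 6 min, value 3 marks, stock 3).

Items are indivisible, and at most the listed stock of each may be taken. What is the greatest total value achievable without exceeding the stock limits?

33 marks

Best selections within time 26 and stock limits:
- 1×A + 1×B + 3×C: time 26, value 33
- 2×A + 1×B + 2×C: time 26, value 33
Best: 33 marks.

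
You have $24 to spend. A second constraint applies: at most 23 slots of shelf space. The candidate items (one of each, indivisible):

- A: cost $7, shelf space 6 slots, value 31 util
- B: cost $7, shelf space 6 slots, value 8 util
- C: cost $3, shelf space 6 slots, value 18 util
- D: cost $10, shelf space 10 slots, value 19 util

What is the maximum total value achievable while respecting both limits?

Feasible sets respecting both limits:
- A+C+D: cost 20, shelf space 22, value 68
- A+B+D: cost 24, shelf space 22, value 58
- A+B+C: cost 17, shelf space 18, value 57
Best: 68 util.

68 util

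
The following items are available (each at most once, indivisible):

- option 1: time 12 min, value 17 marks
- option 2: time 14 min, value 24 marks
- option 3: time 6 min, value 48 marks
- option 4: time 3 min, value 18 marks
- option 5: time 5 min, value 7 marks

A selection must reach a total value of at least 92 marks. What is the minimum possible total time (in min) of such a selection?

28

Subsets with value ≥ 92, sorted by total time:
- option 2+option 3+option 4+option 5: time 28, value 97
- option 1+option 2+option 3+option 4: time 35, value 107
- option 1+option 2+option 3+option 5: time 37, value 96
Minimum time: 28 min.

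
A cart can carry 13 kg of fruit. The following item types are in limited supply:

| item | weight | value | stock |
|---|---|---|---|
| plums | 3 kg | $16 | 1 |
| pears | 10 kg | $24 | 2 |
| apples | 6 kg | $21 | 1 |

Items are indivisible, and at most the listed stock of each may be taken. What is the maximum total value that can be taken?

$40

Best selections within weight 13 and stock limits:
- 1×plums + 1×pears: weight 13, value 40
- 1×plums + 1×apples: weight 9, value 37
- 1×pears: weight 10, value 24
- 1×apples: weight 6, value 21
Best: $40.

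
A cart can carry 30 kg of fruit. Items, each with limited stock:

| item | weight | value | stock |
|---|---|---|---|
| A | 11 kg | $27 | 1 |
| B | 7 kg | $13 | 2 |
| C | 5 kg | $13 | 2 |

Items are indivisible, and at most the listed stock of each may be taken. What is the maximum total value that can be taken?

Top feasible selections:
- 1×A + 1×B + 2×C: weight 28, value 66
- 1×A + 2×B + 1×C: weight 30, value 66
Best: $66.

$66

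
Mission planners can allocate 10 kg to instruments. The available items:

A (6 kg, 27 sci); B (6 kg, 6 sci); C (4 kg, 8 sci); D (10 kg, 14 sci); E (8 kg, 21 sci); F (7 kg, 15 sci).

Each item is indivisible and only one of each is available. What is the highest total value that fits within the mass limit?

35 sci

This is a 0/1 knapsack; check combinations near the capacity.
- A+C: mass 6+4=10, value 27+8=35
- A: mass 6, value 27
- E: mass 8, value 21
- F: mass 7, value 15
Best: 35 sci.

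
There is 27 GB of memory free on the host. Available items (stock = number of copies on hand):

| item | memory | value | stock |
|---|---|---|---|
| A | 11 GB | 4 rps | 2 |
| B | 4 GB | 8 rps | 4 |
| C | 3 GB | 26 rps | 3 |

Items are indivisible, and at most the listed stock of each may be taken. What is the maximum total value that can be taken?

Best selections within memory 27 and stock limits:
- 4×B + 3×C: memory 25, value 110
- 3×B + 3×C: memory 21, value 102
- 2×B + 3×C: memory 17, value 94
- 1×A + 1×B + 3×C: memory 24, value 90
Best: 110 rps.

110 rps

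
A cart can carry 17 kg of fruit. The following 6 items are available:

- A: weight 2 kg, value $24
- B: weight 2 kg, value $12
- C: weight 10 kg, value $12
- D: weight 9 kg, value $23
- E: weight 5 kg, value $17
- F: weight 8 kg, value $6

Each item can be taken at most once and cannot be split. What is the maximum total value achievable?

$64

Check high-value combinations within 17 kg:
- A+D+E: weight 2+9+5=16, value 24+23+17=64
- A+B+D: weight 2+2+9=13, value 24+12+23=59
- A+B+E+F: weight 2+2+5+8=17, value 24+12+17+6=59
- A+B+E: weight 2+2+5=9, value 24+12+17=53
Best: $64.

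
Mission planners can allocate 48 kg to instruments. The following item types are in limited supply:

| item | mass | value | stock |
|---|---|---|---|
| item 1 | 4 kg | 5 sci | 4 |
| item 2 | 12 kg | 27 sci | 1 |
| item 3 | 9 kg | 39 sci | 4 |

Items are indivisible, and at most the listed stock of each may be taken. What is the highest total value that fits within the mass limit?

Top feasible selections:
- 1×item 2 + 4×item 3: mass 48, value 183
- 3×item 1 + 4×item 3: mass 48, value 171
Best: 183 sci.

183 sci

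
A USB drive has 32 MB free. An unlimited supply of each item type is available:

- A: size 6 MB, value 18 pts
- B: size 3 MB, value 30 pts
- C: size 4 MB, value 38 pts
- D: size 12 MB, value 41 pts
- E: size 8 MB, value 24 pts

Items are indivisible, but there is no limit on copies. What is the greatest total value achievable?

316 pts

Best value-per-unit is B at 30/3; filling with it alone gives 10×30 = 300.
Optimal mix: 8×B + 2×C → size 32, value 316.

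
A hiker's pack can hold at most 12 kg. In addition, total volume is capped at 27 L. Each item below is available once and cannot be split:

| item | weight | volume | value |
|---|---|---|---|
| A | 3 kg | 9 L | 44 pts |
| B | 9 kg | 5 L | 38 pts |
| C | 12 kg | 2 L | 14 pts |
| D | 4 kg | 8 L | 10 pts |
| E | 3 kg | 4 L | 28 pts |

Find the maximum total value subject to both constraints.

82 pts

Feasible sets respecting both limits:
- A+B: weight 12, volume 14, value 82
- A+D+E: weight 10, volume 21, value 82
- A+E: weight 6, volume 13, value 72
Best: 82 pts.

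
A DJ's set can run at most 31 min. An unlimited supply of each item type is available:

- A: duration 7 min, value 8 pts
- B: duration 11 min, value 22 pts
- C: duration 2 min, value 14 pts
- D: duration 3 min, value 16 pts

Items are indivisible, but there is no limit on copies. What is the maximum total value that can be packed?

Best value-per-unit is C at 14/2; filling with it alone gives 15×14 = 210.
Optimal mix: 14×C + 1×D → duration 31, value 212.

212 pts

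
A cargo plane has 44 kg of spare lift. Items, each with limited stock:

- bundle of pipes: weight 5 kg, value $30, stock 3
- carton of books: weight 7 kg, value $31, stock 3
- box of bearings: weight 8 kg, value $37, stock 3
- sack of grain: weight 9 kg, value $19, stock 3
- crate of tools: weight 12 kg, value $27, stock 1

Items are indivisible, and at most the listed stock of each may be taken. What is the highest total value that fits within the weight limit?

Top feasible selections:
- 3×bundle of pipes + 3×carton of books + 1×box of bearings: weight 44, value 220
- 1×bundle of pipes + 2×carton of books + 3×box of bearings: weight 43, value 203
- 2×bundle of pipes + 1×carton of books + 3×box of bearings: weight 41, value 202
Best: $220.

$220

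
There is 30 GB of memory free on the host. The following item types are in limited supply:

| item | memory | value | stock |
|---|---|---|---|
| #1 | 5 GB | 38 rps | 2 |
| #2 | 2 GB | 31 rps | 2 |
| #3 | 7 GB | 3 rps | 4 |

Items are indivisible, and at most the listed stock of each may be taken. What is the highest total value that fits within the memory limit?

Top feasible selections:
- 2×#1 + 2×#2 + 2×#3: memory 28, value 144
- 2×#1 + 2×#2 + 1×#3: memory 21, value 141
- 2×#1 + 2×#2: memory 14, value 138
- 2×#1 + 1×#2 + 2×#3: memory 26, value 113
Best: 144 rps.

144 rps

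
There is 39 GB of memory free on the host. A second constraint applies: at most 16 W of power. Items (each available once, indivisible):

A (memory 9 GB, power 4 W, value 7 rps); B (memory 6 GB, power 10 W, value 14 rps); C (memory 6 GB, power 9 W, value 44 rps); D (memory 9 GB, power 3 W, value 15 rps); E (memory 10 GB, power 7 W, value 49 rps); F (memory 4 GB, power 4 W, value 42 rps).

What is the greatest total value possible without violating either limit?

106 rps

Feasible sets respecting both limits:
- D+E+F: memory 23, power 14, value 106
- C+D+F: memory 19, power 16, value 101
- A+E+F: memory 23, power 15, value 98
Best: 106 rps.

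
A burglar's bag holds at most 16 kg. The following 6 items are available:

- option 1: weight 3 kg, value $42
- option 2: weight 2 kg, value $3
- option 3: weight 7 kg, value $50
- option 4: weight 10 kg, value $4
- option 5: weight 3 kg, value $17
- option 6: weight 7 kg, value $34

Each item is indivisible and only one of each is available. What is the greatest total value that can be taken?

$112

Check high-value combinations within 16 kg:
- option 1+option 2+option 3+option 5: weight 3+2+7+3=15, value 42+3+50+17=112
- option 1+option 3+option 5: weight 3+7+3=13, value 42+50+17=109
- option 1+option 2+option 5+option 6: weight 3+2+3+7=15, value 42+3+17+34=96
- option 1+option 2+option 3: weight 3+2+7=12, value 42+3+50=95
- option 1+option 5+option 6: weight 3+3+7=13, value 42+17+34=93
Best: $112.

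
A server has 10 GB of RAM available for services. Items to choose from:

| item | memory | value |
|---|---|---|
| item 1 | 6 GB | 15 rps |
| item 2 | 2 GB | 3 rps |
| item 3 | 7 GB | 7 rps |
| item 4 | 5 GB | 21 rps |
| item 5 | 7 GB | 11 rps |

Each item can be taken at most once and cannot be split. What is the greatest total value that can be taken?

Check high-value combinations within 10 GB:
- item 2+item 4: memory 2+5=7, value 3+21=24
- item 4: memory 5, value 21
- item 1+item 2: memory 6+2=8, value 15+3=18
- item 1: memory 6, value 15
Best: 24 rps.

24 rps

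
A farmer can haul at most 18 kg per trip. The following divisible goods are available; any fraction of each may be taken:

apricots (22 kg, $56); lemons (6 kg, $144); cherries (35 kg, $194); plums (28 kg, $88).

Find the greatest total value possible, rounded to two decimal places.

210.51

Take in order of value per unit:
- lemons (144/6 per unit): all 6 → value 144, running total 144.00
- cherries (194/35 per unit): 12 of 35 → value 12×194/35 = 66.5143, running total 210.51
Total 210.51.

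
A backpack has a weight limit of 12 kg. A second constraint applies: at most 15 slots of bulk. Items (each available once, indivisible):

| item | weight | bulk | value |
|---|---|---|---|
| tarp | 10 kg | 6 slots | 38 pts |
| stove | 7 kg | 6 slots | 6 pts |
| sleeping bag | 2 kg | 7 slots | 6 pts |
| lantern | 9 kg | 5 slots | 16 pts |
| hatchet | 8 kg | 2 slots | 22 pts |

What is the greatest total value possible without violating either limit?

Feasible sets respecting both limits:
- tarp+sleeping bag: weight 12, bulk 13, value 44
- tarp: weight 10, bulk 6, value 38
- sleeping bag+hatchet: weight 10, bulk 9, value 28
Best: 44 pts.

44 pts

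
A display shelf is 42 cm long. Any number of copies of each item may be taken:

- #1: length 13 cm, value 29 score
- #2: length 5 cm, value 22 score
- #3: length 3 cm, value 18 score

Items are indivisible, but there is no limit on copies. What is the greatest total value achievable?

Best value-per-unit is #3 at 18/3, and filling with it alone uses length 14×3=42. No mix of the others beats 14×18 = 252.

252 score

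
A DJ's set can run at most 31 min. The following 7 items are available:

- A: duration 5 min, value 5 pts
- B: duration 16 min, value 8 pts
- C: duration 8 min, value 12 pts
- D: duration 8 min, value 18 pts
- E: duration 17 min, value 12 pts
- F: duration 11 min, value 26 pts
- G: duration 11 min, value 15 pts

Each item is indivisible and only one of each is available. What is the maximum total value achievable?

This is a 0/1 knapsack; check combinations near the capacity.
- D+F+G: duration 8+11+11=30, value 18+26+15=59
- C+D+F: duration 8+8+11=27, value 12+18+26=56
- C+F+G: duration 8+11+11=30, value 12+26+15=53
Best: 59 pts.

59 pts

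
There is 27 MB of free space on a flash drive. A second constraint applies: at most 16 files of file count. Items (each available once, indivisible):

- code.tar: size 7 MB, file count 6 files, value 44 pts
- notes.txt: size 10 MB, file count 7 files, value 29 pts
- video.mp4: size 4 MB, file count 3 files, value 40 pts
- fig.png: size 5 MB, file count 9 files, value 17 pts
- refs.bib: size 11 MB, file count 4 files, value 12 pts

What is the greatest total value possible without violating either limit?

113 pts

Feasible sets respecting both limits:
- code.tar+notes.txt+video.mp4: size 21, file count 16, value 113
- code.tar+video.mp4+refs.bib: size 22, file count 13, value 96
- code.tar+video.mp4: size 11, file count 9, value 84
- notes.txt+video.mp4+refs.bib: size 25, file count 14, value 81
Best: 113 pts.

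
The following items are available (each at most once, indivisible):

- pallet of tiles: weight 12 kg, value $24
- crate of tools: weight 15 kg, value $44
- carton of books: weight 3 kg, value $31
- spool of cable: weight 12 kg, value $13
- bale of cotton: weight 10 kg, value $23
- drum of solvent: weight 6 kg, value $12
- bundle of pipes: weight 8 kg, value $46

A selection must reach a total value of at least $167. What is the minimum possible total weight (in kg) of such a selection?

Subsets with value ≥ 167, sorted by total weight:
- pallet of tiles+crate of tools+carton of books+bale of cotton+bundle of pipes: weight 48, value 168
- pallet of tiles+crate of tools+carton of books+bale of cotton+drum of solvent+bundle of pipes: weight 54, value 180
- crate of tools+carton of books+spool of cable+bale of cotton+drum of solvent+bundle of pipes: weight 54, value 169
Minimum weight: 48 kg.

48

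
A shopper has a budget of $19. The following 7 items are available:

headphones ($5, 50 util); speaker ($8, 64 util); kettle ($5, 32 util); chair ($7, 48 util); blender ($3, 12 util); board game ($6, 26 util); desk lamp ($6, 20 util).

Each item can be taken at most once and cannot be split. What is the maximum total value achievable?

146 util

Check high-value combinations within $19:
- headphones+speaker+kettle: cost 5+8+5=18, value 50+64+32=146
- headphones+speaker+board game: cost 5+8+6=19, value 50+64+26=140
- headphones+speaker+desk lamp: cost 5+8+6=19, value 50+64+20=134
Best: 146 util.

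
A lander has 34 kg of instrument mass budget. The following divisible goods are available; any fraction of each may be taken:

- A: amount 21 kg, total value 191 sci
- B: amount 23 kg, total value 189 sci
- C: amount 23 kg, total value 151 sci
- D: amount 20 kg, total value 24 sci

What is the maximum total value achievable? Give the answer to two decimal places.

Take in order of value per unit:
- A (191/21 per unit): all 21 → value 191, running total 191.00
- B (189/23 per unit): 13 of 23 → value 13×189/23 = 106.8261, running total 297.83
Total 297.83.

297.83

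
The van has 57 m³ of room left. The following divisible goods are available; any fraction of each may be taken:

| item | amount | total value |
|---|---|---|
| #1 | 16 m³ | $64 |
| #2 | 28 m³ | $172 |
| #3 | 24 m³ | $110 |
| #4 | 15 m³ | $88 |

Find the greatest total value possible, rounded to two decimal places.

324.17

Take in order of value per unit:
- #2 (172/28 per unit): all 28 → value 172, running total 172.00
- #4 (88/15 per unit): all 15 → value 88, running total 260.00
- #3 (110/24 per unit): 14 of 24 → value 14×110/24 = 64.1667, running total 324.17
Total 324.17.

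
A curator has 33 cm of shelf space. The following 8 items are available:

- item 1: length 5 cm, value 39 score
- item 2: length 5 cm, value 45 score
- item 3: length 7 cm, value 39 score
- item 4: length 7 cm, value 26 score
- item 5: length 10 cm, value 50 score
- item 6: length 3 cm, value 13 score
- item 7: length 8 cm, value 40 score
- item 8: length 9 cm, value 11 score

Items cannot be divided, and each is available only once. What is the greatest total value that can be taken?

Check high-value combinations within 33 cm:
- item 1+item 2+item 3+item 4+item 7: length 5+5+7+7+8=32, value 39+45+39+26+40=189
- item 1+item 2+item 5+item 6+item 7: length 5+5+10+3+8=31, value 39+45+50+13+40=187
- item 2+item 3+item 5+item 6+item 7: length 5+7+10+3+8=33, value 45+39+50+13+40=187
- item 1+item 2+item 3+item 5+item 6: length 5+5+7+10+3=30, value 39+45+39+50+13=186
Best: 189 score.

189 score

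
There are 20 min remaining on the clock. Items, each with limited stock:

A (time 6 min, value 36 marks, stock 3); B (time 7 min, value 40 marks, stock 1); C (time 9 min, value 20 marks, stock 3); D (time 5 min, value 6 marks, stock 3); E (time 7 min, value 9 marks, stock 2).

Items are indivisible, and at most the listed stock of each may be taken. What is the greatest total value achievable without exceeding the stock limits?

112 marks

Best selections within time 20 and stock limits:
- 2×A + 1×B: time 19, value 112
- 3×A: time 18, value 108
Best: 112 marks.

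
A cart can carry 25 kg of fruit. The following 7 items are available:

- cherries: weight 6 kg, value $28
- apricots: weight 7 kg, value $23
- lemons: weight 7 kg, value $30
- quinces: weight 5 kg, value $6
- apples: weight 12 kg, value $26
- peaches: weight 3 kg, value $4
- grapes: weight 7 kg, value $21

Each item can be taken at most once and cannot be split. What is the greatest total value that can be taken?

Check high-value combinations within 25 kg:
- cherries+apricots+lemons+quinces: weight 6+7+7+5=25, value 28+23+30+6=87
- cherries+apricots+lemons+peaches: weight 6+7+7+3=23, value 28+23+30+4=85
- cherries+lemons+quinces+grapes: weight 6+7+5+7=25, value 28+30+6+21=85
- cherries+lemons+apples: weight 6+7+12=25, value 28+30+26=84
- cherries+lemons+peaches+grapes: weight 6+7+3+7=23, value 28+30+4+21=83
Best: $87.

$87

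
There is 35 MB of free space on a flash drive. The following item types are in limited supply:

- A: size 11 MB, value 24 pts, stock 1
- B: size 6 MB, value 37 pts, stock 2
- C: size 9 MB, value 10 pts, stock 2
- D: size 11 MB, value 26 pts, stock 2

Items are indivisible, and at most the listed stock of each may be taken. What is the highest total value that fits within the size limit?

Best selections within size 35 and stock limits:
- 2×B + 2×D: size 34, value 126
- 1×A + 2×B + 1×D: size 34, value 124
Best: 126 pts.

126 pts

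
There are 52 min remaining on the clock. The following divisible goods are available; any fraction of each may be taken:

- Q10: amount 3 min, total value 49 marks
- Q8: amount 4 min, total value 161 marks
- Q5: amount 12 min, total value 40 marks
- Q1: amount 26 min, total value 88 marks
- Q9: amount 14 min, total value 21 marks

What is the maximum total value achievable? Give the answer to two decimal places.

Take in order of value per unit:
- Q8 (161/4 per unit): all 4 → value 161, running total 161.00
- Q10 (49/3 per unit): all 3 → value 49, running total 210.00
- Q1 (88/26 per unit): all 26 → value 88, running total 298.00
- Q5 (40/12 per unit): all 12 → value 40, running total 338.00
- Q9 (21/14 per unit): 7 of 14 → value 7×21/14 = 10.5000, running total 348.50
Total 348.50.

348.50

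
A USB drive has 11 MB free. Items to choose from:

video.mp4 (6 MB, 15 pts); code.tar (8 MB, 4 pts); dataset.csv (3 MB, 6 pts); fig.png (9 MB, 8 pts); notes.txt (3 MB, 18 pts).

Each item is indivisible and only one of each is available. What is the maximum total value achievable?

Check high-value combinations within 11 MB:
- video.mp4+notes.txt: size 6+3=9, value 15+18=33
- dataset.csv+notes.txt: size 3+3=6, value 6+18=24
- code.tar+notes.txt: size 8+3=11, value 4+18=22
Best: 33 pts.

33 pts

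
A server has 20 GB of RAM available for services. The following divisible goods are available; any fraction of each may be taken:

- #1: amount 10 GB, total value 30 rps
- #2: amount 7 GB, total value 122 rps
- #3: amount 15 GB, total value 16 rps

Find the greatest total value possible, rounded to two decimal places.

155.20

Take in order of value per unit:
- #2 (122/7 per unit): all 7 → value 122, running total 122.00
- #1 (30/10 per unit): all 10 → value 30, running total 152.00
- #3 (16/15 per unit): 3 of 15 → value 3×16/15 = 3.2000, running total 155.20
Total 155.20.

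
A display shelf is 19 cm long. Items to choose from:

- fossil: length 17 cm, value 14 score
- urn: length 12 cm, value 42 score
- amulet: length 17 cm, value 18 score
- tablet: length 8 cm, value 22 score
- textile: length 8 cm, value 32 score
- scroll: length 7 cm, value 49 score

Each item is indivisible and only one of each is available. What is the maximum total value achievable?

91 score

This is a 0/1 knapsack; check combinations near the capacity.
- urn+scroll: length 12+7=19, value 42+49=91
- textile+scroll: length 8+7=15, value 32+49=81
- tablet+scroll: length 8+7=15, value 22+49=71
Best: 91 score.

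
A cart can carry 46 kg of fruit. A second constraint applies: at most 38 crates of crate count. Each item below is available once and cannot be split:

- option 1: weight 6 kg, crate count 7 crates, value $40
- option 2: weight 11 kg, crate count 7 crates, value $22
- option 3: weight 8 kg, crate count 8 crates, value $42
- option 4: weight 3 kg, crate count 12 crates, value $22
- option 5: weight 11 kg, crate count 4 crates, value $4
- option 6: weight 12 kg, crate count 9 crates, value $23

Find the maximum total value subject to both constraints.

Feasible sets respecting both limits:
- option 1+option 2+option 3+option 4+option 5: weight 39, crate count 38, value 130
- option 1+option 2+option 3+option 6: weight 37, crate count 31, value 127
- option 1+option 3+option 4+option 6: weight 29, crate count 36, value 127
Best: $130.

$130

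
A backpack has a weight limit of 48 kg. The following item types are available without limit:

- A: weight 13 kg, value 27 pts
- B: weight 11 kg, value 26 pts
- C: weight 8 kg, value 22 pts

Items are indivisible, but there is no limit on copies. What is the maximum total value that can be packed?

132 pts

Best value-per-unit is C at 22/8, and filling with it alone uses weight 6×8=48. No mix of the others beats 6×22 = 132.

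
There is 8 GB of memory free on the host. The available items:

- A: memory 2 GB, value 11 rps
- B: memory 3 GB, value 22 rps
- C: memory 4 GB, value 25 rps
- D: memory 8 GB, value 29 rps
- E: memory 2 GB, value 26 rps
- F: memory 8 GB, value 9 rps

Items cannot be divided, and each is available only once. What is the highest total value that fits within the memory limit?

62 rps

Check high-value combinations within 8 GB:
- A+C+E: memory 2+4+2=8, value 11+25+26=62
- A+B+E: memory 2+3+2=7, value 11+22+26=59
- C+E: memory 4+2=6, value 25+26=51
- B+E: memory 3+2=5, value 22+26=48
Best: 62 rps.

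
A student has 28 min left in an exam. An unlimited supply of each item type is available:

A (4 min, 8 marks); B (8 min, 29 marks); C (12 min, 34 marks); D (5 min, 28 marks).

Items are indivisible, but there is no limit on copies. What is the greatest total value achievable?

141 marks

Best value-per-unit is D at 28/5; filling with it alone gives 5×28 = 140.
Optimal mix: 1×B + 4×D → time 28, value 141.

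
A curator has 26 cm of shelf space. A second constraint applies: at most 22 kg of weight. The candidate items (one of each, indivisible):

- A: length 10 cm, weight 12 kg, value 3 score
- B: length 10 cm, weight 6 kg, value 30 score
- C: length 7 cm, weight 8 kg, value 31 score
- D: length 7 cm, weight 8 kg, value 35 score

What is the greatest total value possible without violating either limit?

96 score

Feasible sets respecting both limits:
- B+C+D: length 24, weight 22, value 96
- C+D: length 14, weight 16, value 66
- B+D: length 17, weight 14, value 65
Best: 96 score.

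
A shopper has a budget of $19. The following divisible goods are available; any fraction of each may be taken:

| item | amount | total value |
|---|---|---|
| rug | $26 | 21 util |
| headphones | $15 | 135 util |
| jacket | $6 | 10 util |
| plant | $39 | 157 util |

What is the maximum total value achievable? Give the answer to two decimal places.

151.10

Take in order of value per unit:
- headphones (135/15 per unit): all 15 → value 135, running total 135.00
- plant (157/39 per unit): 4 of 39 → value 4×157/39 = 16.1026, running total 151.10
Total 151.10.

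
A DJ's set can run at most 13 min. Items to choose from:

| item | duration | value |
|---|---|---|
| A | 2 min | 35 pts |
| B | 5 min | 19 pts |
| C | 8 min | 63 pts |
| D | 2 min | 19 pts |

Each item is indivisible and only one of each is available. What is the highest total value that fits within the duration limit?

117 pts

Check high-value combinations within 13 min:
- A+C+D: duration 2+8+2=12, value 35+63+19=117
- A+C: duration 2+8=10, value 35+63=98
- C+D: duration 8+2=10, value 63+19=82
Best: 117 pts.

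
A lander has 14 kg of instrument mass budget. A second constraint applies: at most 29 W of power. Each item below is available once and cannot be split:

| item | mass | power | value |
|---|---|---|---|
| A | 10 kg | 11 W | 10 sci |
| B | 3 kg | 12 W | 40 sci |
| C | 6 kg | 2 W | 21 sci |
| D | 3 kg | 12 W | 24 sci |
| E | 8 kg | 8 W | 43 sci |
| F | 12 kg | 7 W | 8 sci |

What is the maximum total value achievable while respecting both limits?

Feasible sets respecting both limits:
- B+C+D: mass 12, power 26, value 85
- B+E: mass 11, power 20, value 83
- D+E: mass 11, power 20, value 67
Best: 85 sci.

85 sci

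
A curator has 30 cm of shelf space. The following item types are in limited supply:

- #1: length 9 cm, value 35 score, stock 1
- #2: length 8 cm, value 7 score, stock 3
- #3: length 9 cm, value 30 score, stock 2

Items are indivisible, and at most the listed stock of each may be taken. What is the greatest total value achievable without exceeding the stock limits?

Top feasible selections:
- 1×#1 + 2×#3: length 27, value 95
- 1×#1 + 1×#2 + 1×#3: length 26, value 72
Best: 95 score.

95 score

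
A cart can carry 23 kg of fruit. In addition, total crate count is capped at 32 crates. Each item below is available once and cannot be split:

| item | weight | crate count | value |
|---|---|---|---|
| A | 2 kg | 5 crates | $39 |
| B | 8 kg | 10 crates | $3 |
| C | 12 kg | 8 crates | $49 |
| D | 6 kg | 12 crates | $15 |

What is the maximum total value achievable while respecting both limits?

$103

Feasible sets respecting both limits:
- A+C+D: weight 20, crate count 25, value 103
- A+B+C: weight 22, crate count 23, value 91
- A+C: weight 14, crate count 13, value 88
- C+D: weight 18, crate count 20, value 64
Best: $103.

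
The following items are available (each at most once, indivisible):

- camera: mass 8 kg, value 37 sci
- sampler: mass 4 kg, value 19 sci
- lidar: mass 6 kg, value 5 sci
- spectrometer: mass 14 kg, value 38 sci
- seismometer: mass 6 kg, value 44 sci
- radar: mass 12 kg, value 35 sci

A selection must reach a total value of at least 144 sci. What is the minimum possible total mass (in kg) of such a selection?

40

Subsets with value ≥ 144, sorted by total mass:
- camera+spectrometer+seismometer+radar: mass 40, value 154
- camera+sampler+spectrometer+seismometer+radar: mass 44, value 173
- camera+lidar+spectrometer+seismometer+radar: mass 46, value 159
- camera+sampler+lidar+spectrometer+seismometer+radar: mass 50, value 178
Minimum mass: 40 kg.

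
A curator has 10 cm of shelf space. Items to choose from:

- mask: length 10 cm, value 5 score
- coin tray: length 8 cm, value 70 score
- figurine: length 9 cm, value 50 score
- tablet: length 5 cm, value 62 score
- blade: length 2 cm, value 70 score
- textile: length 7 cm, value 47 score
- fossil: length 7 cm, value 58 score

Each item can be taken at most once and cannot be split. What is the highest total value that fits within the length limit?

140 score

This is a 0/1 knapsack; check combinations near the capacity.
- coin tray+blade: length 8+2=10, value 70+70=140
- tablet+blade: length 5+2=7, value 62+70=132
- blade+fossil: length 2+7=9, value 70+58=128
- blade+textile: length 2+7=9, value 70+47=117
- blade: length 2, value 70
Best: 140 score.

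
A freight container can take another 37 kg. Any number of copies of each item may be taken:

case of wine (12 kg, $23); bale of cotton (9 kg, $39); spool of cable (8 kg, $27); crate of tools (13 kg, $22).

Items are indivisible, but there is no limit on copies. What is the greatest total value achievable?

$156

Best value-per-unit is bale of cotton at 39/9, and filling with it alone uses weight 4×9=36. No mix of the others beats 4×39 = 156.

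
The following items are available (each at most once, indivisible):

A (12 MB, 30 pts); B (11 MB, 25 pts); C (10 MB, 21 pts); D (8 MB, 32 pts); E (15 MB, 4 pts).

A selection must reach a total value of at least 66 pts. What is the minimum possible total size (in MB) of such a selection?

29

Subsets with value ≥ 66, sorted by total size:
- B+C+D: size 29, value 78
- A+C+D: size 30, value 83
Minimum size: 29 MB.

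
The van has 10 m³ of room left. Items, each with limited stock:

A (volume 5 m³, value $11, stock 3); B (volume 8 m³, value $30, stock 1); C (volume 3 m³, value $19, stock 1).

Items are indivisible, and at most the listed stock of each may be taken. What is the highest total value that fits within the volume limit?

$30

Best selections within volume 10 and stock limits:
- 1×B: volume 8, value 30
- 1×A + 1×C: volume 8, value 30
Best: $30.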